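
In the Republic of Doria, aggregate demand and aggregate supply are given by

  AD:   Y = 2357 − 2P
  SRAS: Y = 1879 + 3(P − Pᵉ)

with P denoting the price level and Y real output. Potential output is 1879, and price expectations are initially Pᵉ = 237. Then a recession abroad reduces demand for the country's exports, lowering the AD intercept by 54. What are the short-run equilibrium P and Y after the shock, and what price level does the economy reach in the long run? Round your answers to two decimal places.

AD shifts left: new AD is Y = 2303 − 2P. With Pᵉ = 237, SRAS is Y = 1168 + 3P.
Short run: 2303 − 2P = 1168 + 3P gives 1135 = 5P, so P = 227.00 and Y = 2303 − 2P = 1849.00.
Y = 1849.00 is below potential 1879; expectations adjust and SRAS shifts right until Y = 1879.
Long run: on the new AD curve, 1879 = 2303 − 2P gives P = 212.00.

Short run: P = 227.00, Y = 1849.00. Long run: P = 212.00.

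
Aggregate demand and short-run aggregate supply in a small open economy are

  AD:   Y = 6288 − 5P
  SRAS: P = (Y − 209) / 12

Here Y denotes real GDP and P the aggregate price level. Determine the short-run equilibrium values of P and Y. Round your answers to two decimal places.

Rearrange SRAS to Y = 209 + 12P.
Set AD = SRAS: 6288 − 5P = 209 + 12P, so 6079 = 17P and P = 357.59.
Substituting into AD, Y = 6288 − 5P = 4500.06.

P = 357.59, Y = 4500.06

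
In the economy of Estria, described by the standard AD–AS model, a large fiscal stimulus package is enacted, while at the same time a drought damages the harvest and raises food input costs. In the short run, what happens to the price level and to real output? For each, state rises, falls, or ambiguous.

Price level: rises; output: ambiguous

The first event is a positive demand shock: AD shifts right, which by itself pushes P up and Y up.
The second is an adverse supply shock: SRAS shifts left, which by itself pushes P up and Y down.
Both shocks push P up, so P rises. The two shocks push Y in opposite directions, so the effect on Y is ambiguous.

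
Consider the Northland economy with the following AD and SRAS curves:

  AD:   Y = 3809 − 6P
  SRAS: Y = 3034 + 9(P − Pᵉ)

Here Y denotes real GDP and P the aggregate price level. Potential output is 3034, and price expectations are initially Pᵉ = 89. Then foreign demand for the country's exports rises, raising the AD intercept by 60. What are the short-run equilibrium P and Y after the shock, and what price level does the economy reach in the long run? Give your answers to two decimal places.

AD shifts right: new AD is Y = 3869 − 6P. With Pᵉ = 89, SRAS is Y = 2233 + 9P.
Short run: 3869 − 6P = 2233 + 9P gives 1636 = 15P, so P = 109.07 and Y = 3869 − 6P = 3214.60.
Y = 3214.60 is above potential 3034; expectations adjust and SRAS shifts left until Y = 3034.
Long run: on the new AD curve, 3034 = 3869 − 6P gives P = 139.17.

Short run: P = 109.07, Y = 3214.60. Long run: P = 139.17.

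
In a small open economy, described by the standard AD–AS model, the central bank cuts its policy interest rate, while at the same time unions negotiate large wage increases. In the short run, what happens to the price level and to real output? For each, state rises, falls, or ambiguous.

Price level: rises; output: ambiguous

The first event is a positive demand shock: AD shifts right, which by itself pushes P up and Y up.
The second is an adverse supply shock: SRAS shifts left, which by itself pushes P up and Y down.
Both shocks push P up, so P rises. The two shocks push Y in opposite directions, so the effect on Y is ambiguous.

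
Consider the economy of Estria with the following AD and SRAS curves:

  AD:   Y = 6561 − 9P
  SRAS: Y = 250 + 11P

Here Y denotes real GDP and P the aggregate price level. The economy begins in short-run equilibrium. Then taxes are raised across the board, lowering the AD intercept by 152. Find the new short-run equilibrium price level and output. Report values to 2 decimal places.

This is a negative demand shock: AD shifts left.
New AD: Y = 6409 − 9P.
Set AD = SRAS: 6409 − 9P = 250 + 11P, so 6159 = 20P and P = 307.95.
Substituting into AD, Y = 3637.45.

P = 307.95, Y = 3637.45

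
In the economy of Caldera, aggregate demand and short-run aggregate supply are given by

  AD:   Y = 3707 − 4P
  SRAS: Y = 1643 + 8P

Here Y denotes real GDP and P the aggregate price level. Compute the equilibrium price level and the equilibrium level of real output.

P = 172, Y = 3019

Set AD = SRAS: 3707 − 4P = 1643 + 8P, so 2064 = 12P and P = 172.
Then Y = 3707 − 4·172 = 3019.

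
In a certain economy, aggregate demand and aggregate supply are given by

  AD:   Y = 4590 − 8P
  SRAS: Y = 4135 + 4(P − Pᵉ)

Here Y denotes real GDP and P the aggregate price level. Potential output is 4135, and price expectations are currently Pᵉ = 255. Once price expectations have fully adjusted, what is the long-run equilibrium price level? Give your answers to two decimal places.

Short run: with Pᵉ = 255, SRAS is Y = 3115 + 4P. Setting AD = SRAS gives 1475 = 12P, so P = 122.92 and Y = 4590 − 8P = 3606.67.
Output 3606.67 is below potential 4135, so over time expected prices fall and SRAS shifts right until Y returns to 4135.
Long run: Y = 4135 on the AD curve gives 4135 = 4590 − 8P, so P = 56.88.

Long-run P = 56.88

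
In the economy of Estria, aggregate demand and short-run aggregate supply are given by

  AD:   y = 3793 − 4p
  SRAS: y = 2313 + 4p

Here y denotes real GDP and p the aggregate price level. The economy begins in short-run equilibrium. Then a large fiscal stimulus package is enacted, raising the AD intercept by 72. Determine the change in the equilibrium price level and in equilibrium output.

Δp = +9, Δy = +36

This is a positive demand shock: AD shifts right.
New AD: y = 3865 − 4p.
Set AD = SRAS: 3865 − 4p = 2313 + 4p, so 1552 = 8p and p = 194.
y = 3865 − 4·194 = 3089.
Initially p = 185, y = 3053, so Δp = +9 and Δy = +36.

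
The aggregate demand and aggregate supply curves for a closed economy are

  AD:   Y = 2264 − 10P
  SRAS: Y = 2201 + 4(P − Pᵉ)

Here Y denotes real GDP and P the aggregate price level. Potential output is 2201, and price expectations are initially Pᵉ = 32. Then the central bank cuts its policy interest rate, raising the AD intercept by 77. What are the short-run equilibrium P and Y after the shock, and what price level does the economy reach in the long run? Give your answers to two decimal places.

AD shifts right: new AD is Y = 2341 − 10P. With Pᵉ = 32, SRAS is Y = 2073 + 4P.
Short run: 2341 − 10P = 2073 + 4P gives 268 = 14P, so P = 19.14 and Y = 2341 − 10P = 2149.57.
Y = 2149.57 is below potential 2201; expectations adjust and SRAS shifts right until Y = 2201.
Long run: on the new AD curve, 2201 = 2341 − 10P gives P = 14.00.

Short run: P = 19.14, Y = 2149.57. Long run: P = 14.00.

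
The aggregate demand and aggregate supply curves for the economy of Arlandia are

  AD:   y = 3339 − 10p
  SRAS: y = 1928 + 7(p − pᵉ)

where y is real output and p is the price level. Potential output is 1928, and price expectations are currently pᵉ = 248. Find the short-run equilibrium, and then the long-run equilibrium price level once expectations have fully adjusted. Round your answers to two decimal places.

Short run: p = 185.12, y = 1487.82. Long run: p = 141.10.

Short run: with pᵉ = 248, SRAS is y = 192 + 7p. Setting AD = SRAS gives 3147 = 17p, so p = 185.12 and y = 3339 − 10p = 1487.82.
Output 1487.82 is below potential 1928, so over time expected prices fall and SRAS shifts right until y returns to 1928.
Long run: y = 1928 on the AD curve gives 1928 = 3339 − 10p, so p = 141.10.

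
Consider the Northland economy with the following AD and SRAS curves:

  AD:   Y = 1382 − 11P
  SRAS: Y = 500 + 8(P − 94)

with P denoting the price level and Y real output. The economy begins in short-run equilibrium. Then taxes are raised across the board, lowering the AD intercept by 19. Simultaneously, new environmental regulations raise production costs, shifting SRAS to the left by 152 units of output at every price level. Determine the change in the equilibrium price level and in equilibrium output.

ΔP = +7, ΔY = -96

After both shocks: AD is Y = 1363 − 11P and SRAS is Y = 8P − 404.
Setting them equal: 1767 = 19P, so P = 93.
Y = 1363 − 11·93 = 340.
Initially P = 86, Y = 436, so ΔP = +7 and ΔY = -96.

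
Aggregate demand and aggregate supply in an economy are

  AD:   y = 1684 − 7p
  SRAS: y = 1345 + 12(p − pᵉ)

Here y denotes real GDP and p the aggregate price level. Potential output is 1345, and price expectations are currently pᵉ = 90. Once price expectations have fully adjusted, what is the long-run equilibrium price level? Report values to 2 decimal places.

Short run: with pᵉ = 90, SRAS is y = 265 + 12p. Setting AD = SRAS gives 1419 = 19p, so p = 74.68 and y = 1684 − 7p = 1161.21.
Output 1161.21 is below potential 1345, so over time expected prices fall and SRAS shifts right until y returns to 1345.
Long run: y = 1345 on the AD curve gives 1345 = 1684 − 7p, so p = 48.43.

Long-run p = 48.43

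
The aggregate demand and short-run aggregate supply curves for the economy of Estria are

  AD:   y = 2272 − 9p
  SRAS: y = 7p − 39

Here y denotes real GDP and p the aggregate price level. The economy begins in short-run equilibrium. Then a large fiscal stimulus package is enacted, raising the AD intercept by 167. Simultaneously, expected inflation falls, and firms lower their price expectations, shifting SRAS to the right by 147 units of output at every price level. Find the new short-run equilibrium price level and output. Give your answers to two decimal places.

p = 145.69, y = 1127.81

After both shocks: AD is y = 2439 − 9p and SRAS is y = 108 + 7p.
Setting them equal: 2331 = 16p, so p = 145.69.
Substituting into AD, y = 1127.81.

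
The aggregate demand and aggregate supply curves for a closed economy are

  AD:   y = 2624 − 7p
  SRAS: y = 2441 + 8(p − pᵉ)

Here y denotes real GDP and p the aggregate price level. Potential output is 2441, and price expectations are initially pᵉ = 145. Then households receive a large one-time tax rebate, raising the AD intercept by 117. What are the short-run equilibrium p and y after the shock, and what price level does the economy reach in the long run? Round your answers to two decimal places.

AD shifts right: new AD is y = 2741 − 7p. With pᵉ = 145, SRAS is y = 1281 + 8p.
Short run: 2741 − 7p = 1281 + 8p gives 1460 = 15p, so p = 97.33 and y = 2741 − 7p = 2059.67.
y = 2059.67 is below potential 2441; expectations adjust and SRAS shifts right until y = 2441.
Long run: on the new AD curve, 2441 = 2741 − 7p gives p = 42.86.

Short run: p = 97.33, y = 2059.67. Long run: p = 42.86.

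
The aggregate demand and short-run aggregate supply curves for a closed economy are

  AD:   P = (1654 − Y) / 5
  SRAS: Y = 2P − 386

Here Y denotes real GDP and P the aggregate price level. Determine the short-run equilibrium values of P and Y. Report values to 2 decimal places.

Rearrange AD to Y = 1654 − 5P.
Set AD = SRAS: 1654 − 5P = 2P − 386, so 2040 = 7P and P = 291.43.
Substituting into AD, Y = 1654 − 5P = 196.86.

P = 291.43, Y = 196.86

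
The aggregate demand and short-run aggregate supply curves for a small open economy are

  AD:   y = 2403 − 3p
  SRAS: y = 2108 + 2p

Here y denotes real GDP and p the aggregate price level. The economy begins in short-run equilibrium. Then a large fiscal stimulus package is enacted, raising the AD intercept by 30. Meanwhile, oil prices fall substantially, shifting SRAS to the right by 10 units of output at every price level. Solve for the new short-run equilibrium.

p = 63, y = 2244

After both shocks: AD is y = 2433 − 3p and SRAS is y = 2118 + 2p.
Setting them equal: 315 = 5p, so p = 63.
y = 2433 − 3·63 = 2244.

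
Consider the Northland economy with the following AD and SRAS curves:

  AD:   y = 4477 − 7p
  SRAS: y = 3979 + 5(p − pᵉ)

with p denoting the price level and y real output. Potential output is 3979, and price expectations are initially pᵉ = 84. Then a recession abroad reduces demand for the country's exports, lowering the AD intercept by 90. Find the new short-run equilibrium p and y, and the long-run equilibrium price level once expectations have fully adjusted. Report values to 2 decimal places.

Short run: p = 69.00, y = 3904.00. Long run: p = 58.29.

AD shifts left: new AD is y = 4387 − 7p. With pᵉ = 84, SRAS is y = 3559 + 5p.
Short run: 4387 − 7p = 3559 + 5p gives 828 = 12p, so p = 69.00 and y = 4387 − 7p = 3904.00.
y = 3904.00 is below potential 3979; expectations adjust and SRAS shifts right until y = 3979.
Long run: on the new AD curve, 3979 = 4387 − 7p gives p = 58.29.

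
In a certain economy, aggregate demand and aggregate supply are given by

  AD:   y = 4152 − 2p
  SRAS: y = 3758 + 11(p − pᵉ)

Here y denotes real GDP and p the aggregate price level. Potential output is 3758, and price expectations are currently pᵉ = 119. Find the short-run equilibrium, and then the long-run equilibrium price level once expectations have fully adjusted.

Short run: p = 131, y = 3890. Long run: p = 197.

Short run: with pᵉ = 119, SRAS is y = 2449 + 11p. Setting AD = SRAS gives 1703 = 13p, so p = 131 and y = 4152 − 2·131 = 3890.
Output 3890 is above potential 3758, so over time expected prices rise and SRAS shifts left until y returns to 3758.
Long run: y = 3758 on the AD curve gives 3758 = 4152 − 2p, so p = 197.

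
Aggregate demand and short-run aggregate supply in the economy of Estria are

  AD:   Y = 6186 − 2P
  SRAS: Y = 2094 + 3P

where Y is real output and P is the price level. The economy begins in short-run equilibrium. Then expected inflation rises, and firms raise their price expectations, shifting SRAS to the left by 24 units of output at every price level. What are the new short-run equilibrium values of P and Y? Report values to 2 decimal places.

This is a negative supply shock: SRAS shifts left.
New SRAS: Y = 2070 + 3P.
Set AD = SRAS: 6186 − 2P = 2070 + 3P, so 4116 = 5P and P = 823.20.
Substituting into AD, Y = 4539.60.

P = 823.20, Y = 4539.60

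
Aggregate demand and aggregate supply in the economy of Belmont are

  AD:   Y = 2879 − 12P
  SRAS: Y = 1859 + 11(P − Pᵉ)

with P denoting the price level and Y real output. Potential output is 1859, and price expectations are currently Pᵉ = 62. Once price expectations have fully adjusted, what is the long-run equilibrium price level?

Short run: with Pᵉ = 62, SRAS is Y = 1177 + 11P. Setting AD = SRAS gives 1702 = 23P, so P = 74 and Y = 2879 − 12·74 = 1991.
Output 1991 is above potential 1859, so over time expected prices rise and SRAS shifts left until Y returns to 1859.
Long run: Y = 1859 on the AD curve gives 1859 = 2879 − 12P, so P = 85.

Long-run P = 85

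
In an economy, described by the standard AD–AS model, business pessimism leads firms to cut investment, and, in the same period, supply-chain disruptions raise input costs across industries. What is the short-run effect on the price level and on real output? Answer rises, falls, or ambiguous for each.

Price level: ambiguous; output: falls

The first event is a negative demand shock: AD shifts left, which by itself pushes P down and Y down.
The second is an adverse supply shock: SRAS shifts left, which by itself pushes P up and Y down.
The two shocks push P in opposite directions, so the effect on P is ambiguous. Both shocks push Y down, so Y falls.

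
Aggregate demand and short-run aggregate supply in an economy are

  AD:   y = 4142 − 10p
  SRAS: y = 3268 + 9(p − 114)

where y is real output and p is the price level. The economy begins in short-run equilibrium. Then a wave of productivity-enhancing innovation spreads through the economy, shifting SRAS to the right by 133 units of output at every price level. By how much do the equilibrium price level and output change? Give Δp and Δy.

Δp = -7, Δy = +70

This is a positive supply shock: SRAS shifts right.
New SRAS: y = 2375 + 9p.
Set AD = SRAS: 4142 − 10p = 2375 + 9p, so 1767 = 19p and p = 93.
y = 4142 − 10·93 = 3212.
Initially p = 100, y = 3142, so Δp = -7 and Δy = +70.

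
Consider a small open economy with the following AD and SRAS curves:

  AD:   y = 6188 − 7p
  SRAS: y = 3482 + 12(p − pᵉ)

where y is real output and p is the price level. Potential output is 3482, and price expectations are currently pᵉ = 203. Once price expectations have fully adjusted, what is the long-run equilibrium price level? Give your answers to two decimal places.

Short run: with pᵉ = 203, SRAS is y = 1046 + 12p. Setting AD = SRAS gives 5142 = 19p, so p = 270.63 and y = 6188 − 7p = 4293.58.
Output 4293.58 is above potential 3482, so over time expected prices rise and SRAS shifts left until y returns to 3482.
Long run: y = 3482 on the AD curve gives 3482 = 6188 − 7p, so p = 386.57.

Long-run p = 386.57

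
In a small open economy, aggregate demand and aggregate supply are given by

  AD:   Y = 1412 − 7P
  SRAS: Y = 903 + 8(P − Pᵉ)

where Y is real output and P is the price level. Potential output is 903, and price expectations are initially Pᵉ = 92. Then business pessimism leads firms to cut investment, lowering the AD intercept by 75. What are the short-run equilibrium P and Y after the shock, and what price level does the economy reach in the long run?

Short run: P = 78, Y = 791. Long run: P = 62.

AD shifts left: new AD is Y = 1337 − 7P. With Pᵉ = 92, SRAS is Y = 167 + 8P.
Short run: 1337 − 7P = 167 + 8P gives 1170 = 15P, so P = 78 and Y = 1337 − 7·78 = 791.
Y = 791 is below potential 903; expectations adjust and SRAS shifts right until Y = 903.
Long run: on the new AD curve, 903 = 1337 − 7P gives P = 62.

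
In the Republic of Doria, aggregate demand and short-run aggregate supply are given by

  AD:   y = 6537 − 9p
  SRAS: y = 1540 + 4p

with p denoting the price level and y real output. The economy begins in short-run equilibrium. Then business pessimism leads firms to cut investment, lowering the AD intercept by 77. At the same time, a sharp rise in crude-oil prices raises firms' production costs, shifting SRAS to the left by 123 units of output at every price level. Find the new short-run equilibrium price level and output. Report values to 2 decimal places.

After both shocks: AD is y = 6460 − 9p and SRAS is y = 1417 + 4p.
Setting them equal: 5043 = 13p, so p = 387.92.
Substituting into AD, y = 2968.69.

p = 387.92, y = 2968.69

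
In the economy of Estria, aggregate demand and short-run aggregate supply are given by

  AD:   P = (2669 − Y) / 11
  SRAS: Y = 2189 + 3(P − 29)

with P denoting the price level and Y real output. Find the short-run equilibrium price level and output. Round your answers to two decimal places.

Write SRAS as Y = 2189 + 3P − 87 = 2102 + 3P.
Rearrange AD to Y = 2669 − 11P.
Set AD = SRAS: 2669 − 11P = 2102 + 3P, so 567 = 14P and P = 40.50.
Substituting into AD, Y = 2669 − 11P = 2223.50.

P = 40.50, Y = 2223.50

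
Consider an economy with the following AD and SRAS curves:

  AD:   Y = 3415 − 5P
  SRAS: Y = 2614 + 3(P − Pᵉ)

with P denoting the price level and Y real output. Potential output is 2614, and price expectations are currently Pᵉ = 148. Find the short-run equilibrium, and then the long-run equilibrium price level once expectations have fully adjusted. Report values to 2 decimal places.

Short run: with Pᵉ = 148, SRAS is Y = 2170 + 3P. Setting AD = SRAS gives 1245 = 8P, so P = 155.63 and Y = 3415 − 5P = 2636.88.
Output 2636.88 is above potential 2614, so over time expected prices rise and SRAS shifts left until Y returns to 2614.
Long run: Y = 2614 on the AD curve gives 2614 = 3415 − 5P, so P = 160.20.

Short run: P = 155.63, Y = 2636.88. Long run: P = 160.20.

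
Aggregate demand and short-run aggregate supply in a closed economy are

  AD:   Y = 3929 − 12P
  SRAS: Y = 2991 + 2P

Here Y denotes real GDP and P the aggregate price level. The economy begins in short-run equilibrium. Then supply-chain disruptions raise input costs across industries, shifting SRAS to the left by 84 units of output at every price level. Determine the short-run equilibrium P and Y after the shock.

This is a negative supply shock: SRAS shifts left.
New SRAS: Y = 2907 + 2P.
Set AD = SRAS: 3929 − 12P = 2907 + 2P, so 1022 = 14P and P = 73.
Y = 3929 − 12·73 = 3053.

P = 73, Y = 3053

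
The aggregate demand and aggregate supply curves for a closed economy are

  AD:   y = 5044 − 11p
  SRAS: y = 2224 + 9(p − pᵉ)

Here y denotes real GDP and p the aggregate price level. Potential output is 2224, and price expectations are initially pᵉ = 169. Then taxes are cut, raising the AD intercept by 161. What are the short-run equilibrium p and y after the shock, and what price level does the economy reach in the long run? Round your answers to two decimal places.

Short run: p = 225.10, y = 2728.90. Long run: p = 271.00.

AD shifts right: new AD is y = 5205 − 11p. With pᵉ = 169, SRAS is y = 703 + 9p.
Short run: 5205 − 11p = 703 + 9p gives 4502 = 20p, so p = 225.10 and y = 5205 − 11p = 2728.90.
y = 2728.90 is above potential 2224; expectations adjust and SRAS shifts left until y = 2224.
Long run: on the new AD curve, 2224 = 5205 − 11p gives p = 271.00.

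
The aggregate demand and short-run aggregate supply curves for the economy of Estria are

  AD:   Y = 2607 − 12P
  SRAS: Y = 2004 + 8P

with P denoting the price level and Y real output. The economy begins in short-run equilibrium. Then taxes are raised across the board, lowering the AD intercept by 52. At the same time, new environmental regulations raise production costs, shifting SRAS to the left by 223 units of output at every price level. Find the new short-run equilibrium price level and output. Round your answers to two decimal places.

P = 38.70, Y = 2090.60

After both shocks: AD is Y = 2555 − 12P and SRAS is Y = 1781 + 8P.
Setting them equal: 774 = 20P, so P = 38.70.
Substituting into AD, Y = 2090.60.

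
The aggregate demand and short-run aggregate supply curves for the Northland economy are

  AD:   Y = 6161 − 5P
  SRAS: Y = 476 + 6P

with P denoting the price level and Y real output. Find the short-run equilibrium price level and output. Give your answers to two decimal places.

Set AD = SRAS: 6161 − 5P = 476 + 6P, so 5685 = 11P and P = 516.82.
Substituting into AD, Y = 6161 − 5P = 3576.91.

P = 516.82, Y = 3576.91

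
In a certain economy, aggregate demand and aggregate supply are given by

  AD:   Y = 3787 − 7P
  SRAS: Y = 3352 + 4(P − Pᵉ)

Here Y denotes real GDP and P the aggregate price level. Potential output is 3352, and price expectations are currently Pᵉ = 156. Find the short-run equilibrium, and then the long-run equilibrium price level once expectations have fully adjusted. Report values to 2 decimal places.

Short run: with Pᵉ = 156, SRAS is Y = 2728 + 4P. Setting AD = SRAS gives 1059 = 11P, so P = 96.27 and Y = 3787 − 7P = 3113.09.
Output 3113.09 is below potential 3352, so over time expected prices fall and SRAS shifts right until Y returns to 3352.
Long run: Y = 3352 on the AD curve gives 3352 = 3787 − 7P, so P = 62.14.

Short run: P = 96.27, Y = 3113.09. Long run: P = 62.14.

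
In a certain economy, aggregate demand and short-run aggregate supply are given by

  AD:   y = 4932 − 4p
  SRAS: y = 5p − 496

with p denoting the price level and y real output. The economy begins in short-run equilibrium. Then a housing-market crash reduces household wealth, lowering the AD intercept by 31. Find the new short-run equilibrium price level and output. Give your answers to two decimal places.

This is a negative demand shock: AD shifts left.
New AD: y = 4901 − 4p.
Set AD = SRAS: 4901 − 4p = 5p − 496, so 5397 = 9p and p = 599.67.
Substituting into AD, y = 2502.33.

p = 599.67, y = 2502.33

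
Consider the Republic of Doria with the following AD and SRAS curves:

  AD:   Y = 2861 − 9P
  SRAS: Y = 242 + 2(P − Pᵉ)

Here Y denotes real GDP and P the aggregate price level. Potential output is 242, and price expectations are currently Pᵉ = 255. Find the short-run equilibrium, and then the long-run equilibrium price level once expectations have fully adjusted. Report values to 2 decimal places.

Short run: with Pᵉ = 255, SRAS is Y = 2P − 268. Setting AD = SRAS gives 3129 = 11P, so P = 284.45 and Y = 2861 − 9P = 300.91.
Output 300.91 is above potential 242, so over time expected prices rise and SRAS shifts left until Y returns to 242.
Long run: Y = 242 on the AD curve gives 242 = 2861 − 9P, so P = 291.00.

Short run: P = 284.45, Y = 300.91. Long run: P = 291.00.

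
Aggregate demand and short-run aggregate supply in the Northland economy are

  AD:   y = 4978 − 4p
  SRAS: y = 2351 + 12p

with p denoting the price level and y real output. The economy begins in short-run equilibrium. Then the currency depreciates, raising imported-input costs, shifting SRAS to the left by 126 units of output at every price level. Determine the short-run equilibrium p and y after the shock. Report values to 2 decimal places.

p = 172.06, y = 4289.75

This is a negative supply shock: SRAS shifts left.
New SRAS: y = 2225 + 12p.
Set AD = SRAS: 4978 − 4p = 2225 + 12p, so 2753 = 16p and p = 172.06.
Substituting into AD, y = 4289.75.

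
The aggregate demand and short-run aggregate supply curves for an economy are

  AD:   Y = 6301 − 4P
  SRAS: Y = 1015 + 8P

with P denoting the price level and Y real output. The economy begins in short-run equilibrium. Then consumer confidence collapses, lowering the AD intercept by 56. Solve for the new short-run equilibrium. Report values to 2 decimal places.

This is a negative demand shock: AD shifts left.
New AD: Y = 6245 − 4P.
Set AD = SRAS: 6245 − 4P = 1015 + 8P, so 5230 = 12P and P = 435.83.
Substituting into AD, Y = 4501.67.

P = 435.83, Y = 4501.67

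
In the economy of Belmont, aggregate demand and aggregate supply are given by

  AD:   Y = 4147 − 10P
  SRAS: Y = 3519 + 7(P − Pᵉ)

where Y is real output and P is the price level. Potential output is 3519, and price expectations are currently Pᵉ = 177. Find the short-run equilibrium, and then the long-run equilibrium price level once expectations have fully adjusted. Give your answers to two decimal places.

Short run: with Pᵉ = 177, SRAS is Y = 2280 + 7P. Setting AD = SRAS gives 1867 = 17P, so P = 109.82 and Y = 4147 − 10P = 3048.76.
Output 3048.76 is below potential 3519, so over time expected prices fall and SRAS shifts right until Y returns to 3519.
Long run: Y = 3519 on the AD curve gives 3519 = 4147 − 10P, so P = 62.80.

Short run: P = 109.82, Y = 3048.76. Long run: P = 62.80.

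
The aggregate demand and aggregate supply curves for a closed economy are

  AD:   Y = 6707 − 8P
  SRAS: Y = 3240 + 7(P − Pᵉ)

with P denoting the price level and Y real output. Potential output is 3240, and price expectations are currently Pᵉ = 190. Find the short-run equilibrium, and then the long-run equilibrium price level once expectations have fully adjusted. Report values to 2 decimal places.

Short run: with Pᵉ = 190, SRAS is Y = 1910 + 7P. Setting AD = SRAS gives 4797 = 15P, so P = 319.80 and Y = 6707 − 8P = 4148.60.
Output 4148.60 is above potential 3240, so over time expected prices rise and SRAS shifts left until Y returns to 3240.
Long run: Y = 3240 on the AD curve gives 3240 = 6707 − 8P, so P = 433.38.

Short run: P = 319.80, Y = 4148.60. Long run: P = 433.38.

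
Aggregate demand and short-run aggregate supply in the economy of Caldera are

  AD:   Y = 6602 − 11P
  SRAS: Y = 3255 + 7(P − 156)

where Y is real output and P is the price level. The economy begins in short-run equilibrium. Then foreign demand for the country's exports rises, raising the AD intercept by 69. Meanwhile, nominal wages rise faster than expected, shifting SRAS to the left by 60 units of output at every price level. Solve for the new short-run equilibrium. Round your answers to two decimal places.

After both shocks: AD is Y = 6671 − 11P and SRAS is Y = 2103 + 7P.
Setting them equal: 4568 = 18P, so P = 253.78.
Substituting into AD, Y = 3879.44.

P = 253.78, Y = 3879.44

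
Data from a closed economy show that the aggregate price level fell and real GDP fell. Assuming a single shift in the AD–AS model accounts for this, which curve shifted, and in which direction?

P fell and Y fell. An AD shift moves P and Y in the same direction; an SRAS shift moves them in opposite directions.
Here P and Y moved in the same direction, so the AD curve shifted.
Since Y fell, AD shifted left.

AD shifted left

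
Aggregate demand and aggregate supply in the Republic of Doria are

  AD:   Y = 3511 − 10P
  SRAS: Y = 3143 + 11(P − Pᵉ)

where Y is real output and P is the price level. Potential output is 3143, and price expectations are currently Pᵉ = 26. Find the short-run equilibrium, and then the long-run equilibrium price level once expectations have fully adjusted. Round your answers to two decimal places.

Short run: P = 31.14, Y = 3199.57. Long run: P = 36.80.

Short run: with Pᵉ = 26, SRAS is Y = 2857 + 11P. Setting AD = SRAS gives 654 = 21P, so P = 31.14 and Y = 3511 − 10P = 3199.57.
Output 3199.57 is above potential 3143, so over time expected prices rise and SRAS shifts left until Y returns to 3143.
Long run: Y = 3143 on the AD curve gives 3143 = 3511 − 10P, so P = 36.80.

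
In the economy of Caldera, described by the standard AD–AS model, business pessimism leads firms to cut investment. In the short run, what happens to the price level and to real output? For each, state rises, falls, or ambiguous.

Price level: falls; output: falls

This is a negative demand shock: AD shifts left.
Moving along the upward-sloping SRAS curve, P falls and Y falls.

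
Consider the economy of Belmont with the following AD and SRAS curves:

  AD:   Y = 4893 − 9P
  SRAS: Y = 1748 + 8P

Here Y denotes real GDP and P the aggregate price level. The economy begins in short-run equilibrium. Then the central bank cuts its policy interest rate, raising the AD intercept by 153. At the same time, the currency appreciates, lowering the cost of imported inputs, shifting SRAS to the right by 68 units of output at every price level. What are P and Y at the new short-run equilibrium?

After both shocks: AD is Y = 5046 − 9P and SRAS is Y = 1816 + 8P.
Setting them equal: 3230 = 17P, so P = 190.
Y = 5046 − 9·190 = 3336.

P = 190, Y = 3336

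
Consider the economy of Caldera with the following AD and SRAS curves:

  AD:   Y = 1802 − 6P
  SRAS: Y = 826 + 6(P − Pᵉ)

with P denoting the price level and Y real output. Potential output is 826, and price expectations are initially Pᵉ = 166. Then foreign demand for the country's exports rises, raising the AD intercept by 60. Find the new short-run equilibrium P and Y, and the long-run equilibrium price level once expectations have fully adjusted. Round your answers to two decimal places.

AD shifts right: new AD is Y = 1862 − 6P. With Pᵉ = 166, SRAS is Y = 6P − 170.
Short run: 1862 − 6P = 6P − 170 gives 2032 = 12P, so P = 169.33 and Y = 1862 − 6P = 846.00.
Y = 846.00 is above potential 826; expectations adjust and SRAS shifts left until Y = 826.
Long run: on the new AD curve, 826 = 1862 − 6P gives P = 172.67.

Short run: P = 169.33, Y = 846.00. Long run: P = 172.67.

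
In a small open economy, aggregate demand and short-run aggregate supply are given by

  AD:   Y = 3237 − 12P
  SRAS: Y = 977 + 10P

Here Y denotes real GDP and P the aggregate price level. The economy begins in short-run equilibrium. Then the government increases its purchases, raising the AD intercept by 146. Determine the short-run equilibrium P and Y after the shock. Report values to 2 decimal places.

P = 109.36, Y = 2070.64

This is a positive demand shock: AD shifts right.
New AD: Y = 3383 − 12P.
Set AD = SRAS: 3383 − 12P = 977 + 10P, so 2406 = 22P and P = 109.36.
Substituting into AD, Y = 2070.64.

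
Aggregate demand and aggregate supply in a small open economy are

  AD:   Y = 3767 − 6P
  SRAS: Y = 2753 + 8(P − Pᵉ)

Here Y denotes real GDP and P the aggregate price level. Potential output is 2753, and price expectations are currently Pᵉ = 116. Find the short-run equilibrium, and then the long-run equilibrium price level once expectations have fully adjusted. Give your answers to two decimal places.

Short run: P = 138.71, Y = 2934.71. Long run: P = 169.00.

Short run: with Pᵉ = 116, SRAS is Y = 1825 + 8P. Setting AD = SRAS gives 1942 = 14P, so P = 138.71 and Y = 3767 − 6P = 2934.71.
Output 2934.71 is above potential 2753, so over time expected prices rise and SRAS shifts left until Y returns to 2753.
Long run: Y = 2753 on the AD curve gives 2753 = 3767 − 6P, so P = 169.00.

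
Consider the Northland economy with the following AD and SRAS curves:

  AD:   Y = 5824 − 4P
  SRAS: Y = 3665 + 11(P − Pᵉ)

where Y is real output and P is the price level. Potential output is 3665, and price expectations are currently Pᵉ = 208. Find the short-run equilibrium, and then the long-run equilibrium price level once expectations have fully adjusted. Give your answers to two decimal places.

Short run: with Pᵉ = 208, SRAS is Y = 1377 + 11P. Setting AD = SRAS gives 4447 = 15P, so P = 296.47 and Y = 5824 − 4P = 4638.13.
Output 4638.13 is above potential 3665, so over time expected prices rise and SRAS shifts left until Y returns to 3665.
Long run: Y = 3665 on the AD curve gives 3665 = 5824 − 4P, so P = 539.75.

Short run: P = 296.47, Y = 4638.13. Long run: P = 539.75.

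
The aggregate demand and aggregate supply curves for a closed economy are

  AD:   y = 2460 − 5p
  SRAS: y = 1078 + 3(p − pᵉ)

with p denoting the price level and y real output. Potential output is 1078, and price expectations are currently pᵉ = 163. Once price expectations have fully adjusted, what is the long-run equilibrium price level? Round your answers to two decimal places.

Short run: with pᵉ = 163, SRAS is y = 589 + 3p. Setting AD = SRAS gives 1871 = 8p, so p = 233.88 and y = 2460 − 5p = 1290.63.
Output 1290.63 is above potential 1078, so over time expected prices rise and SRAS shifts left until y returns to 1078.
Long run: y = 1078 on the AD curve gives 1078 = 2460 − 5p, so p = 276.40.

Long-run p = 276.40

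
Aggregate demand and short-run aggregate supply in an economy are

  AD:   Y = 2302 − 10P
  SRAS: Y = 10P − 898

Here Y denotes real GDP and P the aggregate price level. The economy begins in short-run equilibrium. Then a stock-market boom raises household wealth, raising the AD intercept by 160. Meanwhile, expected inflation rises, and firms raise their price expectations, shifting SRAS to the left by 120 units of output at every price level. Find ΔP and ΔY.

After both shocks: AD is Y = 2462 − 10P and SRAS is Y = 10P − 1018.
Setting them equal: 3480 = 20P, so P = 174.
Y = 2462 − 10·174 = 722.
Initially P = 160, Y = 702, so ΔP = +14 and ΔY = +20.

ΔP = +14, ΔY = +20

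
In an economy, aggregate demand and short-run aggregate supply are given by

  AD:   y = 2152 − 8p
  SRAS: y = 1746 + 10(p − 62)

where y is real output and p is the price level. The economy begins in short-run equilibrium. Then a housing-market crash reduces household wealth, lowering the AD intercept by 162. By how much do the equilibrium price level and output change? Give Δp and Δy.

This is a negative demand shock: AD shifts left.
New AD: y = 1990 − 8p.
SRAS can be written y = 1126 + 10p.
Set AD = SRAS: 1990 − 8p = 1126 + 10p, so 864 = 18p and p = 48.
y = 1990 − 8·48 = 1606.
Initially p = 57, y = 1696, so Δp = -9 and Δy = -90.

Δp = -9, Δy = -90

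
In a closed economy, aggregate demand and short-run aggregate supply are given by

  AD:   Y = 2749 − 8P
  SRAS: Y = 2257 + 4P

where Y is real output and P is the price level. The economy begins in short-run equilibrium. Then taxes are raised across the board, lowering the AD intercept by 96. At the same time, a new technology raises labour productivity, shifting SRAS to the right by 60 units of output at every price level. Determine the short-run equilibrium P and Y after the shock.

P = 28, Y = 2429

After both shocks: AD is Y = 2653 − 8P and SRAS is Y = 2317 + 4P.
Setting them equal: 336 = 12P, so P = 28.
Y = 2653 − 8·28 = 2429.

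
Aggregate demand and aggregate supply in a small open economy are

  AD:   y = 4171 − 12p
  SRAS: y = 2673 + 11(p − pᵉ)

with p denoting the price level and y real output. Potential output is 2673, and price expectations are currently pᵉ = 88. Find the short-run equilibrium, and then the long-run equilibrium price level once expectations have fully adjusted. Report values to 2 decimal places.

Short run: with pᵉ = 88, SRAS is y = 1705 + 11p. Setting AD = SRAS gives 2466 = 23p, so p = 107.22 and y = 4171 − 12p = 2884.39.
Output 2884.39 is above potential 2673, so over time expected prices rise and SRAS shifts left until y returns to 2673.
Long run: y = 2673 on the AD curve gives 2673 = 4171 − 12p, so p = 124.83.

Short run: p = 107.22, y = 2884.39. Long run: p = 124.83.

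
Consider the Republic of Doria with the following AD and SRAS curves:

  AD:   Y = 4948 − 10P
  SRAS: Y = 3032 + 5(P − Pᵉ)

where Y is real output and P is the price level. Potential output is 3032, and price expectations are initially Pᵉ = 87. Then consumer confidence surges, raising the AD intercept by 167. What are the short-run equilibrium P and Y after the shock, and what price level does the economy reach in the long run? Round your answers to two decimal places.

AD shifts right: new AD is Y = 5115 − 10P. With Pᵉ = 87, SRAS is Y = 2597 + 5P.
Short run: 5115 − 10P = 2597 + 5P gives 2518 = 15P, so P = 167.87 and Y = 5115 − 10P = 3436.33.
Y = 3436.33 is above potential 3032; expectations adjust and SRAS shifts left until Y = 3032.
Long run: on the new AD curve, 3032 = 5115 − 10P gives P = 208.30.

Short run: P = 167.87, Y = 3436.33. Long run: P = 208.30.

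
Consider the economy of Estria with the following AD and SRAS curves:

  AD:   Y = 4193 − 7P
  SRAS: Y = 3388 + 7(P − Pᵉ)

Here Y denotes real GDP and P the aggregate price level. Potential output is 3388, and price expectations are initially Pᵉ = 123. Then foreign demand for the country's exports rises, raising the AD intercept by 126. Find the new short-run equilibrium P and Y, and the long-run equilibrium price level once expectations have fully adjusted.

AD shifts right: new AD is Y = 4319 − 7P. With Pᵉ = 123, SRAS is Y = 2527 + 7P.
Short run: 4319 − 7P = 2527 + 7P gives 1792 = 14P, so P = 128 and Y = 4319 − 7·128 = 3423.
Y = 3423 is above potential 3388; expectations adjust and SRAS shifts left until Y = 3388.
Long run: on the new AD curve, 3388 = 4319 − 7P gives P = 133.

Short run: P = 128, Y = 3423. Long run: P = 133.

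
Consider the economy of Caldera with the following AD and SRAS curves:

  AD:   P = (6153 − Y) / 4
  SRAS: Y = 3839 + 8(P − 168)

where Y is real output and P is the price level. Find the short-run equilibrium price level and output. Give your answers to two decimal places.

Write SRAS as Y = 3839 + 8P − 1344 = 2495 + 8P.
Rearrange AD to Y = 6153 − 4P.
Set AD = SRAS: 6153 − 4P = 2495 + 8P, so 3658 = 12P and P = 304.83.
Substituting into AD, Y = 6153 − 4P = 4933.67.

P = 304.83, Y = 4933.67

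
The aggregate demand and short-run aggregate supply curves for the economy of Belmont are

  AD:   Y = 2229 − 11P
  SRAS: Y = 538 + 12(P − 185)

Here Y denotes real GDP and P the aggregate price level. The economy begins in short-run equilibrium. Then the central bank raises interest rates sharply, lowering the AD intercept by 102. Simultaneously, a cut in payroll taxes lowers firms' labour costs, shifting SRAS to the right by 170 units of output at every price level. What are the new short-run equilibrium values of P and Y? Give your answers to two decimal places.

After both shocks: AD is Y = 2127 − 11P and SRAS is Y = 12P − 1512.
Setting them equal: 3639 = 23P, so P = 158.22.
Substituting into AD, Y = 386.61.

P = 158.22, Y = 386.61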